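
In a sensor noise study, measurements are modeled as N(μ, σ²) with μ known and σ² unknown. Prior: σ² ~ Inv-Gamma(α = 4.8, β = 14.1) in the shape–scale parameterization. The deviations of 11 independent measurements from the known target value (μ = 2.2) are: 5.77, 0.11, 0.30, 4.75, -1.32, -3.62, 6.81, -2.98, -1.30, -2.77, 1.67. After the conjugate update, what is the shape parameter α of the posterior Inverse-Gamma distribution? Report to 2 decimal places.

10.30

With known mean μ and an Inverse-Gamma(α, β) prior on σ², the Normal likelihood is conjugate: posterior is Inv-Gamma(α + n/2, β + Σ(xᵢ−μ)²/2).
Σ(xᵢ−μ)² = (5.77)² + (0.11)² + (0.30)² + (4.75)² + (-1.32)² + (-3.62)² + (6.81)² + (-2.98)² + (-1.30)² + (-2.77)² + (1.67)² = 138.2126.
Posterior: Inv-Gamma(4.8 + 11/2, 14.1 + 138.2126/2) = Inv-Gamma(10.30, 83.20630).
Posterior α = 10.30.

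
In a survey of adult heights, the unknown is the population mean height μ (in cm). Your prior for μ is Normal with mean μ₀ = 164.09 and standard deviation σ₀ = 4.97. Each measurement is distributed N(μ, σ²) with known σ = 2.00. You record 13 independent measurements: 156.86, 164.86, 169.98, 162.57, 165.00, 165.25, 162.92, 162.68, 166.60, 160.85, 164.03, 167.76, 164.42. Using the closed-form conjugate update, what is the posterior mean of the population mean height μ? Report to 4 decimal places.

164.1363

For Normal data with known variance σ², a Normal(μ₀, σ₀²) prior on μ is conjugate. Posterior precision = 1/σ₀² + n/σ²; posterior mean is the precision-weighted average of μ₀ and x̄.
Σxᵢ = 156.86 + 164.86 + 169.98 + 162.57 + 165.00 + 165.25 + 162.92 + 162.68 + 166.60 + 160.85 + 164.03 + 167.76 + 164.42 = 2133.78, so n·x̄ = 2133.78.
σ₀² = 4.97² = 24.7009, σ² = 2.00² = 4; σ² + n·σ₀² = 4 + 13·24.7009 = 325.1117.
Posterior mean = (μ₀/σ₀² + n·x̄/σ²)/(1/σ₀² + n/σ²) = (σ²·μ₀ + σ₀²·n·x̄)/(σ² + n·σ₀²) = (4·164.09 + 24.7009·2133.78)/325.1117 = 53362.646402/325.1117 = 164.1363.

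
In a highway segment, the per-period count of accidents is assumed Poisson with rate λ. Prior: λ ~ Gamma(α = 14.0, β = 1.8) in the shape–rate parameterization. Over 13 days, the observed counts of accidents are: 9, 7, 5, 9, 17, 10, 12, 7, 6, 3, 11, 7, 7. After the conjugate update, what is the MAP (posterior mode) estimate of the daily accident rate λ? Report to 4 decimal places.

8.3108

With a Gamma(shape α, rate β) prior, the Poisson likelihood is conjugate: the posterior is Gamma(α + ΣXᵢ, β + n).
Sum of counts S = 110 over n = 13 days.
Posterior: Gamma(α+S, β+n) = Gamma(14.0+110, 1.8+13) = Gamma(124.0, 14.8).
Mode of Gamma(α,β) for α≥1 is (α−1)/β = 123.0/14.8 = 8.3108.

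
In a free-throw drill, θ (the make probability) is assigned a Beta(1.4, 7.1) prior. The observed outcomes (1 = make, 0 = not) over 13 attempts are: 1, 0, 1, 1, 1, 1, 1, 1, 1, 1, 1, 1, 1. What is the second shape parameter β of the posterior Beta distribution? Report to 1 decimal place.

The Beta prior is conjugate to a Binomial/Bernoulli likelihood; the update adds successes to α and failures to β.
Posterior: Beta(α+k, β+n−k) = Beta(1.4+12, 7.1+1) = Beta(13.4, 8.1).
Posterior β = 8.1.

8.1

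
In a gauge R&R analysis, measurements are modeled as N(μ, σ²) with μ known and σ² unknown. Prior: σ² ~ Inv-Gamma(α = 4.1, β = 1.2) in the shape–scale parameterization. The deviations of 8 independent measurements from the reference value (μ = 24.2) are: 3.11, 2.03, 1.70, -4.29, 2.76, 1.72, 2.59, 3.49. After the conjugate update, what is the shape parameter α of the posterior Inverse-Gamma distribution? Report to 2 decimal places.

8.10

With known mean μ and an Inverse-Gamma(α, β) prior on σ², the Normal likelihood is conjugate: posterior is Inv-Gamma(α + n/2, β + Σ(xᵢ−μ)²/2).
Σ(xᵢ−μ)² = (3.11)² + (2.03)² + (1.70)² + (-4.29)² + (2.76)² + (1.72)² + (2.59)² + (3.49)² = 64.5513.
Posterior: Inv-Gamma(4.1 + 8/2, 1.2 + 64.5513/2) = Inv-Gamma(8.10, 33.47565).
Posterior α = 8.10.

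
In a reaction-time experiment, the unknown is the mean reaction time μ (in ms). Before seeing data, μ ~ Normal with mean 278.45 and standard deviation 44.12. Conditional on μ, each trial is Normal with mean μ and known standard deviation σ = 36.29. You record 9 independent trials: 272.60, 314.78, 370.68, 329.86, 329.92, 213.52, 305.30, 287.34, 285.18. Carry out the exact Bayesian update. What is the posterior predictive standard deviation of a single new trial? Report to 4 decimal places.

38.1191

For Normal data with known variance σ², a Normal(μ₀, σ₀²) prior on μ is conjugate. Posterior precision = 1/σ₀² + n/σ²; posterior mean is the precision-weighted average of μ₀ and x̄.
σ₀² = 44.12² = 1946.5744, σ² = 36.29² = 1316.9641; σ² + n·σ₀² = 1316.9641 + 9·1946.5744 = 18836.1337.
Posterior precision = 1/σ₀² + n/σ² = 1/1946.5744 + 9/1316.9641 = (σ² + n·σ₀²)/(σ₀²σ²) = 18836.1337/(1946.5744·1316.9641); posterior variance σₙ² = σ₀²σ²/(σ² + n·σ₀²) = 1946.5744·1316.9641/18836.1337 = 136.098450.
Predictive variance for one new observation = σₙ² + σ² = 1946.5744·1316.9641/18836.1337 + 1316.9641 = σ²·(σ₀² + 18836.1337)/18836.1337 = 1316.9641·20782.7081/18836.1337 = 1453.062550; SD = √(1316.9641·20782.7081/18836.1337) = 38.1191.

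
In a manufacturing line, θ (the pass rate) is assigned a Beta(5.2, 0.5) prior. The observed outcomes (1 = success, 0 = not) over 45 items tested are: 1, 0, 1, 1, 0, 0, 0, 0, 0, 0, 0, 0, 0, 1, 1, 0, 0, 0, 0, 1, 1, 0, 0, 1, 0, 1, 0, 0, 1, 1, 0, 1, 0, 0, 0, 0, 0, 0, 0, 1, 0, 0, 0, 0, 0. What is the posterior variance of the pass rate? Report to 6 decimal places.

0.004451

The Beta prior is conjugate to a Binomial/Bernoulli likelihood; the update adds successes to α and failures to β.
Posterior: Beta(α+k, β+n−k) = Beta(5.2+13, 0.5+32) = Beta(18.2, 32.5).
Var = αβ/((α+β)²(α+β+1)) = 18.2·32.5/(50.7²·51.7) = 0.004451.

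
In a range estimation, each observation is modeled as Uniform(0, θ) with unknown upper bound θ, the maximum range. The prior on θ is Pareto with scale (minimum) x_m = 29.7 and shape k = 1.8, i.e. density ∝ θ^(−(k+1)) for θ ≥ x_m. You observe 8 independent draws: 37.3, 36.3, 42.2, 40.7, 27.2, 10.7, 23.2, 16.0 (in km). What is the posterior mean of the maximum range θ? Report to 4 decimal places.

46.9955

A Pareto(scale x_m, shape k) prior on the upper bound θ of Uniform(0, θ) is conjugate: posterior is Pareto(max(x_m, max xᵢ), k + n).
Sample maximum = 42.2; prior scale x_m = 29.7 → posterior scale = max = 42.2.
Posterior shape = 1.8 + 8 = 9.8.
E[θ|data] = k·x_m/(k−1) = 9.8·42.2/8.8 = 46.9955.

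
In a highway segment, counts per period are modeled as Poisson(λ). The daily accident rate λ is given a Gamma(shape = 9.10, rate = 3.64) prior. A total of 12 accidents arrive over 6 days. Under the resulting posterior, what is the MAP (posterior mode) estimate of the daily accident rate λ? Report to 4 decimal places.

2.0851

With a Gamma(shape α, rate β) prior, the Poisson likelihood is conjugate: the posterior is Gamma(α + ΣXᵢ, β + n).
Posterior: Gamma(α+S, β+n) = Gamma(9.10+12, 3.64+6) = Gamma(21.10, 9.64).
Mode of Gamma(α,β) for α≥1 is (α−1)/β = 20.10/9.64 = 2.0851.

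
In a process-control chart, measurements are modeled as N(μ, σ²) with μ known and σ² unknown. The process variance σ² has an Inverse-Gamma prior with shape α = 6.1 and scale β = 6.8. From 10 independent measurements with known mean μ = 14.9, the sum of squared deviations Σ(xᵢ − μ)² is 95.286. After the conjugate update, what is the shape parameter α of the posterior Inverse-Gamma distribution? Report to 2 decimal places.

With known mean μ and an Inverse-Gamma(α, β) prior on σ², the Normal likelihood is conjugate: posterior is Inv-Gamma(α + n/2, β + Σ(xᵢ−μ)²/2).
Posterior: Inv-Gamma(6.1 + 10/2, 6.8 + 95.286/2) = Inv-Gamma(11.10, 54.4430).
Posterior α = 11.10.

11.10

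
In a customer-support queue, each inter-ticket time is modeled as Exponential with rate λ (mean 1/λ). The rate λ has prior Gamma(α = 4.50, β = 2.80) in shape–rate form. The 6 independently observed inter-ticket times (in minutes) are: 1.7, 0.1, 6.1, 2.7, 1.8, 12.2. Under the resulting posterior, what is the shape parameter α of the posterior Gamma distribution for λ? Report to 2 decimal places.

10.50

With a Gamma(shape α, rate β) prior on the exponential rate λ, the posterior after n observations with total T = Σxᵢ is Gamma(α+n, β+T).
Sum of observations T = 24.6 minutes; n = 6.
Posterior: Gamma(4.50+6, 2.80+24.6) = Gamma(10.50, 27.40).
Posterior α = 10.50.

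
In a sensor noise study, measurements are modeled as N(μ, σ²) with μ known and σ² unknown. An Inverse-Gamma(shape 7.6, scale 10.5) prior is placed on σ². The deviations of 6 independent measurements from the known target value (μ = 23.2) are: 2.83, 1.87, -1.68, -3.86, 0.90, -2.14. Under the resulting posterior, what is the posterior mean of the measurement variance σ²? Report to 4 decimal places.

With known mean μ and an Inverse-Gamma(α, β) prior on σ², the Normal likelihood is conjugate: posterior is Inv-Gamma(α + n/2, β + Σ(xᵢ−μ)²/2).
Σ(xᵢ−μ)² = (2.83)² + (1.87)² + (-1.68)² + (-3.86)² + (0.90)² + (-2.14)² = 34.6174.
Posterior: Inv-Gamma(7.6 + 6/2, 10.5 + 34.6174/2) = Inv-Gamma(10.60, 27.80870).
E[σ²|data] = β/(α−1) = 27.80870/9.60 = 2.8967.

2.8967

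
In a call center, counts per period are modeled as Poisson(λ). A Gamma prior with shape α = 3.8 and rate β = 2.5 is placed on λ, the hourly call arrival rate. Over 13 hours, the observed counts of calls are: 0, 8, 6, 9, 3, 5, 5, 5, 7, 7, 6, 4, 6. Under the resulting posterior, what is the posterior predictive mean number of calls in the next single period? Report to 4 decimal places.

4.8258

With a Gamma(shape α, rate β) prior, the Poisson likelihood is conjugate: the posterior is Gamma(α + ΣXᵢ, β + n).
Sum of counts S = 71 over n = 13 hours.
Posterior: Gamma(α+S, β+n) = Gamma(3.8+71, 2.5+13) = Gamma(74.8, 15.5).
The predictive distribution for one future period is NegBinom with mean α/β = 4.8258.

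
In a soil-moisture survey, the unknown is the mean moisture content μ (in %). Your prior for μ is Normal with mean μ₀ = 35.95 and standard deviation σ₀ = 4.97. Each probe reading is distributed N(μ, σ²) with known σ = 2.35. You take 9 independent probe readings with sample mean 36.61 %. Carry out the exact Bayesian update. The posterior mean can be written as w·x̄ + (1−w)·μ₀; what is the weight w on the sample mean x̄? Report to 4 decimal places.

0.9758

For Normal data with known variance σ², a Normal(μ₀, σ₀²) prior on μ is conjugate. Posterior precision = 1/σ₀² + n/σ²; posterior mean is the precision-weighted average of μ₀ and x̄.
σ₀² = 4.97² = 24.7009, σ² = 2.35² = 5.5225. Prior precision 1/σ₀² = 1/24.7009; data precision n/σ² = 9/5.5225.
w = (n/σ²)/(1/σ₀² + n/σ²) = n·σ₀²/(σ² + n·σ₀²) = 9·24.7009/(5.5225 + 9·24.7009) = 222.3081/227.8306 = 0.9758.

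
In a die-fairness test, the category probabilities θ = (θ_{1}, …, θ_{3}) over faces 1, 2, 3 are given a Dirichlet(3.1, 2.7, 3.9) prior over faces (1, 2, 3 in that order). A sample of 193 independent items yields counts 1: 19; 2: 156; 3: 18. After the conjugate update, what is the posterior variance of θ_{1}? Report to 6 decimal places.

0.000477

The Dirichlet prior is conjugate to the Multinomial likelihood: each posterior αⱼ = prior αⱼ + observed count nⱼ.
Posterior concentration: (22.1, 158.7, 21.9), total = 202.7.
Var[θ_j] = α_j(Σα−α_j)/((Σα)²(Σα+1)) = 22.1·180.6/(202.7²·203.7) = 0.000477.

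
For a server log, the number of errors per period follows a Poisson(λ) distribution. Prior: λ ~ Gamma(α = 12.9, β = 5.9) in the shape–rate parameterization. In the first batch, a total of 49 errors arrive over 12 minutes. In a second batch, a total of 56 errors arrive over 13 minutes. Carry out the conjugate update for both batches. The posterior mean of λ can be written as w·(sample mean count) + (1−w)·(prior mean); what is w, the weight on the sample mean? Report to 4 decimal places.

With a Gamma(shape α, rate β) prior, the Poisson likelihood is conjugate: the posterior is Gamma(α + ΣXᵢ, β + n).
Total number of minutes: n = 12 + 13 = 25.
Posterior mean = (α₀+S)/(β₀+n) = [n/(β₀+n)]·(S/n) + [β₀/(β₀+n)]·(α₀/β₀), so only n and β₀ enter the weight.
Weight on data w = n/(β₀+n) = 25/(5.9+25) = 25/30.9 = 0.8091.

0.8091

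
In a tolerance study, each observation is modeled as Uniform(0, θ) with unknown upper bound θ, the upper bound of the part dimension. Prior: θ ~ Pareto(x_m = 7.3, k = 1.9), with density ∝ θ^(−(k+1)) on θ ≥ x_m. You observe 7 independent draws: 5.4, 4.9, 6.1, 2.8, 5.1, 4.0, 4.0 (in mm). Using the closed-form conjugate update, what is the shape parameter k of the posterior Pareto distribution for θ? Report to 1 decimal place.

A Pareto(scale x_m, shape k) prior on the upper bound θ of Uniform(0, θ) is conjugate: posterior is Pareto(max(x_m, max xᵢ), k + n).
Sample maximum = 6.1; prior scale x_m = 7.3 → posterior scale = max = 7.3.
Posterior shape = 1.9 + 7 = 8.9.
Posterior shape k = 8.9.

8.9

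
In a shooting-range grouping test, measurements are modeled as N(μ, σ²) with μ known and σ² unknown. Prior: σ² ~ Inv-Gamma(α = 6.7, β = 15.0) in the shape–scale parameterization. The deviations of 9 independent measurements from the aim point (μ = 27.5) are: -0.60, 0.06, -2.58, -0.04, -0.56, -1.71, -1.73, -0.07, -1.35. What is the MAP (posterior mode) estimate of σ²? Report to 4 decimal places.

With known mean μ and an Inverse-Gamma(α, β) prior on σ², the Normal likelihood is conjugate: posterior is Inv-Gamma(α + n/2, β + Σ(xᵢ−μ)²/2).
Σ(xᵢ−μ)² = (-0.60)² + (0.06)² + (-2.58)² + (-0.04)² + (-0.56)² + (-1.71)² + (-1.73)² + (-0.07)² + (-1.35)² = 15.0796.
Posterior: Inv-Gamma(6.7 + 9/2, 15.0 + 15.0796/2) = Inv-Gamma(11.20, 22.53980).
Mode = β/(α+1) = 22.53980/12.20 = 1.8475.

1.8475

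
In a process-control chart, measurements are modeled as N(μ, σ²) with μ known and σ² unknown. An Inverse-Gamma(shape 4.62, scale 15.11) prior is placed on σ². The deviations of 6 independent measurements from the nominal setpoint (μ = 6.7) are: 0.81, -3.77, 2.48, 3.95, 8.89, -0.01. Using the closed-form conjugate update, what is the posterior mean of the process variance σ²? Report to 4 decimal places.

11.0177

With known mean μ and an Inverse-Gamma(α, β) prior on σ², the Normal likelihood is conjugate: posterior is Inv-Gamma(α + n/2, β + Σ(xᵢ−μ)²/2).
Σ(xᵢ−μ)² = (0.81)² + (-3.77)² + (2.48)² + (3.95)² + (8.89)² + (-0.01)² = 115.6541.
Posterior: Inv-Gamma(4.62 + 6/2, 15.11 + 115.6541/2) = Inv-Gamma(7.62, 72.93705).
E[σ²|data] = β/(α−1) = 72.93705/6.62 = 11.0177.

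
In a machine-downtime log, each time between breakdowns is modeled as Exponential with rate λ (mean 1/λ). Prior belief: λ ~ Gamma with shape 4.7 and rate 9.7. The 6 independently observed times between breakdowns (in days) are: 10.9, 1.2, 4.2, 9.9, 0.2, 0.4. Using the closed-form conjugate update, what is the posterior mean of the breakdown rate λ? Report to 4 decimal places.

With a Gamma(shape α, rate β) prior on the exponential rate λ, the posterior after n observations with total T = Σxᵢ is Gamma(α+n, β+T).
Sum of observations T = 26.8 days; n = 6.
Posterior: Gamma(4.7+6, 9.7+26.8) = Gamma(10.7, 36.5).
Posterior mean of λ = α/β = 10.7/36.5 = 0.2932.

0.2932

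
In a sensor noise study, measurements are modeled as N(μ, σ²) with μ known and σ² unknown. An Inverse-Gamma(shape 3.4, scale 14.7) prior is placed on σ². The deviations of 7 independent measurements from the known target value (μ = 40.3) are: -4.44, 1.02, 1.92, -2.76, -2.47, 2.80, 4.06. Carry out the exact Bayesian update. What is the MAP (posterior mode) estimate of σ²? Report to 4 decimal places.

With known mean μ and an Inverse-Gamma(α, β) prior on σ², the Normal likelihood is conjugate: posterior is Inv-Gamma(α + n/2, β + Σ(xᵢ−μ)²/2).
Σ(xᵢ−μ)² = (-4.44)² + (1.02)² + (1.92)² + (-2.76)² + (-2.47)² + (2.80)² + (4.06)² = 62.4825.
Posterior: Inv-Gamma(3.4 + 7/2, 14.7 + 62.4825/2) = Inv-Gamma(6.90, 45.94125).
Mode = β/(α+1) = 45.94125/7.90 = 5.8153.

5.8153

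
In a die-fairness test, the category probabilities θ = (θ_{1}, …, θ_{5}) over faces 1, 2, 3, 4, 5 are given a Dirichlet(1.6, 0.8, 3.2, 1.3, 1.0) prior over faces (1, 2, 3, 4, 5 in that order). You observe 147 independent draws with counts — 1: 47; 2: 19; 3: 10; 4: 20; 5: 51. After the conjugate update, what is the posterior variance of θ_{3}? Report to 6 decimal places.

0.000500

The Dirichlet prior is conjugate to the Multinomial likelihood: each posterior αⱼ = prior αⱼ + observed count nⱼ.
Posterior concentration: (48.6, 19.8, 13.2, 21.3, 52.0), total = 154.9.
Var[θ_j] = α_j(Σα−α_j)/((Σα)²(Σα+1)) = 13.2·141.7/(154.9²·155.9) = 0.000500.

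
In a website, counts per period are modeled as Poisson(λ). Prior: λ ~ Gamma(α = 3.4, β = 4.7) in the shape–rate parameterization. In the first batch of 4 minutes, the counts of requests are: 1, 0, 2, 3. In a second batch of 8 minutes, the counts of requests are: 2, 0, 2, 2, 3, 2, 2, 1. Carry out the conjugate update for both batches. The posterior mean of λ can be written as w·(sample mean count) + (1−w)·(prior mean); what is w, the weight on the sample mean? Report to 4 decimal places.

0.7186

With a Gamma(shape α, rate β) prior, the Poisson likelihood is conjugate: the posterior is Gamma(α + ΣXᵢ, β + n).
Total number of minutes: n = 4 + 8 = 12.
Posterior mean = (α₀+S)/(β₀+n) = [n/(β₀+n)]·(S/n) + [β₀/(β₀+n)]·(α₀/β₀), so only n and β₀ enter the weight.
Weight on data w = n/(β₀+n) = 12/(4.7+12) = 12/16.7 = 0.7186.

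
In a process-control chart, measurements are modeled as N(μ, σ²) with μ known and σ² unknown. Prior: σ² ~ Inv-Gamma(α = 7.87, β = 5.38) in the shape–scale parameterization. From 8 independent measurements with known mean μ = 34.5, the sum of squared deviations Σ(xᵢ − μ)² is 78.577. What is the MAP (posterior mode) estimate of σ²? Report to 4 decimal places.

With known mean μ and an Inverse-Gamma(α, β) prior on σ², the Normal likelihood is conjugate: posterior is Inv-Gamma(α + n/2, β + Σ(xᵢ−μ)²/2).
Posterior: Inv-Gamma(7.87 + 8/2, 5.38 + 78.577/2) = Inv-Gamma(11.87, 44.6685).
Mode = β/(α+1) = 44.6685/12.87 = 3.4707.

3.4707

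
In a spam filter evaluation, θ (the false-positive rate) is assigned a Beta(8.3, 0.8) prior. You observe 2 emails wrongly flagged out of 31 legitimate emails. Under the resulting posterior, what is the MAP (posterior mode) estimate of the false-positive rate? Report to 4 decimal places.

0.2441

The Beta prior is conjugate to a Binomial/Bernoulli likelihood; the update adds successes to α and failures to β.
Posterior: Beta(α+k, β+n−k) = Beta(8.3+2, 0.8+29) = Beta(10.3, 29.8).
Mode of Beta(a,b) for a,b>1 is (a−1)/(a+b−2) = 9.3/38.1 = 0.2441.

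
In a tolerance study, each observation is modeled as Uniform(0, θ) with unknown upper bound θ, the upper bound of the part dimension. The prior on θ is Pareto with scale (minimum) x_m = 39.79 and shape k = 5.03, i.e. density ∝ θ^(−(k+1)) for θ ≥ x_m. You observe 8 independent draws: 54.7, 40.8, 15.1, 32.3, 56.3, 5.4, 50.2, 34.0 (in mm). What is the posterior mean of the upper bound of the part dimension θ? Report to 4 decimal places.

60.9800

A Pareto(scale x_m, shape k) prior on the upper bound θ of Uniform(0, θ) is conjugate: posterior is Pareto(max(x_m, max xᵢ), k + n).
Sample maximum = 56.3; prior scale x_m = 39.79 → posterior scale = max = 56.30.
Posterior shape = 5.03 + 8 = 13.03.
E[θ|data] = k·x_m/(k−1) = 13.03·56.30/12.03 = 60.9800.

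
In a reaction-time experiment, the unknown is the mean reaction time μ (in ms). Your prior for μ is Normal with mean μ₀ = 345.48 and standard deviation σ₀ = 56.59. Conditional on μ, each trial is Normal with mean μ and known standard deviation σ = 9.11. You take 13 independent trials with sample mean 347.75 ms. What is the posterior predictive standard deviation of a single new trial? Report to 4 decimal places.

9.4532

For Normal data with known variance σ², a Normal(μ₀, σ₀²) prior on μ is conjugate. Posterior precision = 1/σ₀² + n/σ²; posterior mean is the precision-weighted average of μ₀ and x̄.
σ₀² = 56.59² = 3202.4281, σ² = 9.11² = 82.9921; σ² + n·σ₀² = 82.9921 + 13·3202.4281 = 41714.5574.
Posterior precision = 1/σ₀² + n/σ² = 1/3202.4281 + 13/82.9921 = (σ² + n·σ₀²)/(σ₀²σ²) = 41714.5574/(3202.4281·82.9921); posterior variance σₙ² = σ₀²σ²/(σ² + n·σ₀²) = 3202.4281·82.9921/41714.5574 = 6.371307.
Predictive variance for one new observation = σₙ² + σ² = 3202.4281·82.9921/41714.5574 + 82.9921 = σ²·(σ₀² + 41714.5574)/41714.5574 = 82.9921·44916.9855/41714.5574 = 89.363407; SD = √(82.9921·44916.9855/41714.5574) = 9.4532.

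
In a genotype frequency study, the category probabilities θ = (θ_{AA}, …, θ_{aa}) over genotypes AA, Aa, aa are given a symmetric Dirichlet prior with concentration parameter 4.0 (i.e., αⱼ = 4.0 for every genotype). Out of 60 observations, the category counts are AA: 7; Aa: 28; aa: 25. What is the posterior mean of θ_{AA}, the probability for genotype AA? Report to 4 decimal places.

The Dirichlet prior is conjugate to the Multinomial likelihood: each posterior αⱼ = prior αⱼ + observed count nⱼ.
Posterior concentration: (11.0, 32.0, 29.0), total = 72.0.
E[θ_{AA}|data] = α_{AA}/Σα = 11.0/72.0 = 0.1528.

0.1528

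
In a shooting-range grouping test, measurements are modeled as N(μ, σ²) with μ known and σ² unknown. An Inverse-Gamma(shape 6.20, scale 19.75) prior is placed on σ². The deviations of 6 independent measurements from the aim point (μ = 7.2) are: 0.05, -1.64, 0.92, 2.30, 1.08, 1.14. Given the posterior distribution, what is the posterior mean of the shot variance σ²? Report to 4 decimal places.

3.0972

With known mean μ and an Inverse-Gamma(α, β) prior on σ², the Normal likelihood is conjugate: posterior is Inv-Gamma(α + n/2, β + Σ(xᵢ−μ)²/2).
Σ(xᵢ−μ)² = (0.05)² + (-1.64)² + (0.92)² + (2.30)² + (1.08)² + (1.14)² = 11.2945.
Posterior: Inv-Gamma(6.20 + 6/2, 19.75 + 11.2945/2) = Inv-Gamma(9.20, 25.39725).
E[σ²|data] = β/(α−1) = 25.39725/8.20 = 3.0972.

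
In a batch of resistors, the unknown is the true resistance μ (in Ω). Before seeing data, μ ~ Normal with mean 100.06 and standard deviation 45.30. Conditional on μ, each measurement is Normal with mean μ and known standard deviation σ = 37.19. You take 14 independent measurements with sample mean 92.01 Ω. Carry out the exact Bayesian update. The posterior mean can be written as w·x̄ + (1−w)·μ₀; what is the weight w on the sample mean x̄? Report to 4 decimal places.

For Normal data with known variance σ², a Normal(μ₀, σ₀²) prior on μ is conjugate. Posterior precision = 1/σ₀² + n/σ²; posterior mean is the precision-weighted average of μ₀ and x̄.
σ₀² = 45.30² = 2052.09, σ² = 37.19² = 1383.0961. Prior precision 1/σ₀² = 1/2052.09; data precision n/σ² = 14/1383.0961.
w = (n/σ²)/(1/σ₀² + n/σ²) = n·σ₀²/(σ² + n·σ₀²) = 14·2052.09/(1383.0961 + 14·2052.09) = 28729.26/30112.3561 = 0.9541.

0.9541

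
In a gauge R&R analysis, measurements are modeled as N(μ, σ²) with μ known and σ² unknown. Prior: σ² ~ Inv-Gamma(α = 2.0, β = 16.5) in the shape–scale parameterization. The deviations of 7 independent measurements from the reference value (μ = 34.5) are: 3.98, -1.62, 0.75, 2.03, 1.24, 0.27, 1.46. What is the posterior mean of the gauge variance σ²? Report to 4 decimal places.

6.6545

With known mean μ and an Inverse-Gamma(α, β) prior on σ², the Normal likelihood is conjugate: posterior is Inv-Gamma(α + n/2, β + Σ(xᵢ−μ)²/2).
Σ(xᵢ−μ)² = (3.98)² + (-1.62)² + (0.75)² + (2.03)² + (1.24)² + (0.27)² + (1.46)² = 26.8903.
Posterior: Inv-Gamma(2.0 + 7/2, 16.5 + 26.8903/2) = Inv-Gamma(5.50, 29.94515).
E[σ²|data] = β/(α−1) = 29.94515/4.50 = 6.6545.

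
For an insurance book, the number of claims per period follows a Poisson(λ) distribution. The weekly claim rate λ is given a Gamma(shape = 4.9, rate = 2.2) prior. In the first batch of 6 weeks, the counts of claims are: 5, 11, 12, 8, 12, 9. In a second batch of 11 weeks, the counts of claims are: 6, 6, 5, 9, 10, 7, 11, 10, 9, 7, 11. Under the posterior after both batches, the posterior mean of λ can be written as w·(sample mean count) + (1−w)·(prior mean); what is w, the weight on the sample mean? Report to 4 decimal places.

0.8854

With a Gamma(shape α, rate β) prior, the Poisson likelihood is conjugate: the posterior is Gamma(α + ΣXᵢ, β + n).
Total number of weeks: n = 6 + 11 = 17.
Posterior mean = (α₀+S)/(β₀+n) = [n/(β₀+n)]·(S/n) + [β₀/(β₀+n)]·(α₀/β₀), so only n and β₀ enter the weight.
Weight on data w = n/(β₀+n) = 17/(2.2+17) = 17/19.2 = 0.8854.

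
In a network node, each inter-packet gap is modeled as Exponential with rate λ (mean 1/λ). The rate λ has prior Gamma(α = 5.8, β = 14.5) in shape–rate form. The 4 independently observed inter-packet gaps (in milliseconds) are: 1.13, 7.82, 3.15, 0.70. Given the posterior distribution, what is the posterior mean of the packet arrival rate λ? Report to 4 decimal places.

0.3590

With a Gamma(shape α, rate β) prior on the exponential rate λ, the posterior after n observations with total T = Σxᵢ is Gamma(α+n, β+T).
Sum of observations T = 12.80 milliseconds; n = 4.
Posterior: Gamma(5.8+4, 14.5+12.80) = Gamma(9.8, 27.30).
Posterior mean of λ = α/β = 9.8/27.30 = 0.3590.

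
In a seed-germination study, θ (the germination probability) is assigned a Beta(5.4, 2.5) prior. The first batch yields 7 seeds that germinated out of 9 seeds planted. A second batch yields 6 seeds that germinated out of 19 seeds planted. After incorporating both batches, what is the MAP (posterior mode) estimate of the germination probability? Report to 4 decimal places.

0.5133

The Beta prior is conjugate to a Binomial/Bernoulli likelihood; the update adds successes to α and failures to β.
After batch 1: Beta(5.4+7, 2.5+2) = Beta(12.4, 4.5).
After batch 2: Beta(12.4+6, 4.5+13) = Beta(18.4, 17.5).
Mode of Beta(a,b) for a,b>1 is (a−1)/(a+b−2) = 17.4/33.9 = 0.5133.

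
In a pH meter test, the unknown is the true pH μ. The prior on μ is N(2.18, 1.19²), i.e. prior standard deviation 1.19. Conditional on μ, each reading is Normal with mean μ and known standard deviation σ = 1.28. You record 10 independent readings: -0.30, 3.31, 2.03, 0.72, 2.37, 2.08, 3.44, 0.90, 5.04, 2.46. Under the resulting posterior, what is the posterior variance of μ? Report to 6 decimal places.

For Normal data with known variance σ², a Normal(μ₀, σ₀²) prior on μ is conjugate. Posterior precision = 1/σ₀² + n/σ²; posterior mean is the precision-weighted average of μ₀ and x̄.
σ₀² = 1.19² = 1.4161, σ² = 1.28² = 1.6384; σ² + n·σ₀² = 1.6384 + 10·1.4161 = 15.7994.
Posterior precision = 1/σ₀² + n/σ² = 1/1.4161 + 10/1.6384 = (σ² + n·σ₀²)/(σ₀²σ²) = 15.7994/(1.4161·1.6384); posterior variance σₙ² = σ₀²σ²/(σ² + n·σ₀²) = 1.4161·1.6384/15.7994 = 0.146850.

0.146850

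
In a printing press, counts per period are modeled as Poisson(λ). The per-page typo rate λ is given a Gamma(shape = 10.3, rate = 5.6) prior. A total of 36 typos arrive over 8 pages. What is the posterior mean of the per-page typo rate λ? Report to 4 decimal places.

With a Gamma(shape α, rate β) prior, the Poisson likelihood is conjugate: the posterior is Gamma(α + ΣXᵢ, β + n).
Posterior: Gamma(α+S, β+n) = Gamma(10.3+36, 5.6+8) = Gamma(46.3, 13.6).
Posterior mean = α/β = 46.3/13.6 = 3.4044.

3.4044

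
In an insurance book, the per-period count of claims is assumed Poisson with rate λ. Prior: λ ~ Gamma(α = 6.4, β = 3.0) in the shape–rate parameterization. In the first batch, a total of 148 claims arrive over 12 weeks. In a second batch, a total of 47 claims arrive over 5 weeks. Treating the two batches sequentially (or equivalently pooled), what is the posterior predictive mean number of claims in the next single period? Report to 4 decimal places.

10.0700

With a Gamma(shape α, rate β) prior, the Poisson likelihood is conjugate: the posterior is Gamma(α + ΣXᵢ, β + n).
After batch 1: Gamma(α+S, β+n) = Gamma(6.4+148, 3.0+12) = Gamma(154.4, 15.0).
After batch 2: Gamma(α+S, β+n) = Gamma(154.4+47, 15.0+5) = Gamma(201.4, 20.0).
The predictive distribution for one future period is NegBinom with mean α/β = 10.0700.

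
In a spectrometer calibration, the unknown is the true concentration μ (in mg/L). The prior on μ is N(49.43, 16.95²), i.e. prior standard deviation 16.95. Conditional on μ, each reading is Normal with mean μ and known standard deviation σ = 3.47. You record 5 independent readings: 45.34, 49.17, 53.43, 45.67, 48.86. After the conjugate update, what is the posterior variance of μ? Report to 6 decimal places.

For Normal data with known variance σ², a Normal(μ₀, σ₀²) prior on μ is conjugate. Posterior precision = 1/σ₀² + n/σ²; posterior mean is the precision-weighted average of μ₀ and x̄.
σ₀² = 16.95² = 287.3025, σ² = 3.47² = 12.0409; σ² + n·σ₀² = 12.0409 + 5·287.3025 = 1448.5534.
Posterior precision = 1/σ₀² + n/σ² = 1/287.3025 + 5/12.0409 = (σ² + n·σ₀²)/(σ₀²σ²) = 1448.5534/(287.3025·12.0409); posterior variance σₙ² = σ₀²σ²/(σ² + n·σ₀²) = 287.3025·12.0409/1448.5534 = 2.388162.

2.388162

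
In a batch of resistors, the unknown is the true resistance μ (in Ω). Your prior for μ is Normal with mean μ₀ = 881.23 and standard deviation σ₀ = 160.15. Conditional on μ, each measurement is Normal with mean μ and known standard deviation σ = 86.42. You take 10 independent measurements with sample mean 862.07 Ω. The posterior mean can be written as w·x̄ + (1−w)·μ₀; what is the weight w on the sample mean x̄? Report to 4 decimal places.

0.9717

For Normal data with known variance σ², a Normal(μ₀, σ₀²) prior on μ is conjugate. Posterior precision = 1/σ₀² + n/σ²; posterior mean is the precision-weighted average of μ₀ and x̄.
σ₀² = 160.15² = 25648.0225, σ² = 86.42² = 7468.4164. Prior precision 1/σ₀² = 1/25648.0225; data precision n/σ² = 10/7468.4164.
w = (n/σ²)/(1/σ₀² + n/σ²) = n·σ₀²/(σ² + n·σ₀²) = 10·25648.0225/(7468.4164 + 10·25648.0225) = 256480.225/263948.6414 = 0.9717.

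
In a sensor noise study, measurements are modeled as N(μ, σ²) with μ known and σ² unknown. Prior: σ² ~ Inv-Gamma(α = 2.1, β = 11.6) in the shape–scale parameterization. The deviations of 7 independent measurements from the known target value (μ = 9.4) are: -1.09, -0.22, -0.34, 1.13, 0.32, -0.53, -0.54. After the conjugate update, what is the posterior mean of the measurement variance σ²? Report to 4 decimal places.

2.8809

With known mean μ and an Inverse-Gamma(α, β) prior on σ², the Normal likelihood is conjugate: posterior is Inv-Gamma(α + n/2, β + Σ(xᵢ−μ)²/2).
Σ(xᵢ−μ)² = (-1.09)² + (-0.22)² + (-0.34)² + (1.13)² + (0.32)² + (-0.53)² + (-0.54)² = 3.3039.
Posterior: Inv-Gamma(2.1 + 7/2, 11.6 + 3.3039/2) = Inv-Gamma(5.60, 13.25195).
E[σ²|data] = β/(α−1) = 13.25195/4.60 = 2.8809.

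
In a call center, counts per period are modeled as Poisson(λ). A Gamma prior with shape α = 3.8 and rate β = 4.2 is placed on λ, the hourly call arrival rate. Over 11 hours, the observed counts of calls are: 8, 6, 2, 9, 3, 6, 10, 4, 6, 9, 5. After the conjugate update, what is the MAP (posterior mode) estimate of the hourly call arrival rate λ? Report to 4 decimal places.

4.6579

With a Gamma(shape α, rate β) prior, the Poisson likelihood is conjugate: the posterior is Gamma(α + ΣXᵢ, β + n).
Sum of counts S = 68 over n = 11 hours.
Posterior: Gamma(α+S, β+n) = Gamma(3.8+68, 4.2+11) = Gamma(71.8, 15.2).
Mode of Gamma(α,β) for α≥1 is (α−1)/β = 70.8/15.2 = 4.6579.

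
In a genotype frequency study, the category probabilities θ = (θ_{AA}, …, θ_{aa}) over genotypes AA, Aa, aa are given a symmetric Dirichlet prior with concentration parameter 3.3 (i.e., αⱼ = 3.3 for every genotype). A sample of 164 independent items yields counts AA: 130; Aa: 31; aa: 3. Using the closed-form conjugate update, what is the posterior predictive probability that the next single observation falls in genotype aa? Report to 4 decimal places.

The Dirichlet prior is conjugate to the Multinomial likelihood: each posterior αⱼ = prior αⱼ + observed count nⱼ.
Posterior concentration: (133.3, 34.3, 6.3), total = 173.9.
P(next = aa | data) = α_{aa}/Σα = 0.0362.

0.0362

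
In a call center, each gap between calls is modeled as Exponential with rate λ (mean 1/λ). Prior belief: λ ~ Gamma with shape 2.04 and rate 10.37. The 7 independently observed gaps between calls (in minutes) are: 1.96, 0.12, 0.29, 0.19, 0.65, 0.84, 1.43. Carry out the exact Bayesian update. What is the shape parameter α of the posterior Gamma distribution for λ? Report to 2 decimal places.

With a Gamma(shape α, rate β) prior on the exponential rate λ, the posterior after n observations with total T = Σxᵢ is Gamma(α+n, β+T).
Sum of observations T = 5.48 minutes; n = 7.
Posterior: Gamma(2.04+7, 10.37+5.48) = Gamma(9.04, 15.85).
Posterior α = 9.04.

9.04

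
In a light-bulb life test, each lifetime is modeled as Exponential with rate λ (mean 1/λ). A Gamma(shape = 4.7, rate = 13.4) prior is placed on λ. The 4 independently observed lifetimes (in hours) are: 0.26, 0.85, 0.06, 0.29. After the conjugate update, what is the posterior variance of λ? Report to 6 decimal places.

0.039399

With a Gamma(shape α, rate β) prior on the exponential rate λ, the posterior after n observations with total T = Σxᵢ is Gamma(α+n, β+T).
Sum of observations T = 1.46 hours; n = 4.
Posterior: Gamma(4.7+4, 13.4+1.46) = Gamma(8.7, 14.86).
Var = α/β² = 0.039399.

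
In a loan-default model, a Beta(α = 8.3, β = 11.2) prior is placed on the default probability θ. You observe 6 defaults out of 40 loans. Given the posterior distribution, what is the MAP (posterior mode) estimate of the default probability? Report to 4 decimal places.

The Beta prior is conjugate to a Binomial/Bernoulli likelihood; the update adds successes to α and failures to β.
Posterior: Beta(α+k, β+n−k) = Beta(8.3+6, 11.2+34) = Beta(14.3, 45.2).
Mode of Beta(a,b) for a,b>1 is (a−1)/(a+b−2) = 13.3/57.5 = 0.2313.

0.2313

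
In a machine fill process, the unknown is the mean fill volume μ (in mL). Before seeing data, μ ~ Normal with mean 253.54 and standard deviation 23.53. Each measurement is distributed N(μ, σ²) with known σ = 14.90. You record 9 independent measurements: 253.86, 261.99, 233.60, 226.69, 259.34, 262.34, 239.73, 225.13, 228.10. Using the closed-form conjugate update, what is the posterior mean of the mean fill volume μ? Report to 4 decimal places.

243.8517

For Normal data with known variance σ², a Normal(μ₀, σ₀²) prior on μ is conjugate. Posterior precision = 1/σ₀² + n/σ²; posterior mean is the precision-weighted average of μ₀ and x̄.
Σxᵢ = 253.86 + 261.99 + 233.60 + 226.69 + 259.34 + 262.34 + 239.73 + 225.13 + 228.10 = 2190.78, so n·x̄ = 2190.78.
σ₀² = 23.53² = 553.6609, σ² = 14.90² = 222.01; σ² + n·σ₀² = 222.01 + 9·553.6609 = 5204.9581.
Posterior mean = (μ₀/σ₀² + n·x̄/σ²)/(1/σ₀² + n/σ²) = (σ²·μ₀ + σ₀²·n·x̄)/(σ² + n·σ₀²) = (222.01·253.54 + 553.6609·2190.78)/5204.9581 = 1269237.641902/5204.9581 = 243.8517.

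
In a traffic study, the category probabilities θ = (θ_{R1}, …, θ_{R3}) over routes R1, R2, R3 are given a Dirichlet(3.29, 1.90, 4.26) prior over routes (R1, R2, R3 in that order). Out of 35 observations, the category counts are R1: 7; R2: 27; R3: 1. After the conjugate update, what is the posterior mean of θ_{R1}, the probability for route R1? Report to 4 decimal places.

0.2315

The Dirichlet prior is conjugate to the Multinomial likelihood: each posterior αⱼ = prior αⱼ + observed count nⱼ.
Posterior concentration: (10.29, 28.90, 5.26), total = 44.45.
E[θ_{R1}|data] = α_{R1}/Σα = 10.29/44.45 = 0.2315.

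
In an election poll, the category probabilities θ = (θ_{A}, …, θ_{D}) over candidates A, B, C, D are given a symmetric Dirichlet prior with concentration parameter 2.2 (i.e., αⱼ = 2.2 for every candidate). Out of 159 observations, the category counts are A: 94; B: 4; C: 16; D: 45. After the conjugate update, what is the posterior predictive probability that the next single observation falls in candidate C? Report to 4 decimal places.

The Dirichlet prior is conjugate to the Multinomial likelihood: each posterior αⱼ = prior αⱼ + observed count nⱼ.
Posterior concentration: (96.2, 6.2, 18.2, 47.2), total = 167.8.
P(next = C | data) = α_{C}/Σα = 0.1085.

0.1085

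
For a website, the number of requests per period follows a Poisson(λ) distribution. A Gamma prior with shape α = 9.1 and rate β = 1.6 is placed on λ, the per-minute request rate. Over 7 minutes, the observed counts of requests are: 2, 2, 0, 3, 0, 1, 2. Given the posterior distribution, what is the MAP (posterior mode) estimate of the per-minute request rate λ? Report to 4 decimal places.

With a Gamma(shape α, rate β) prior, the Poisson likelihood is conjugate: the posterior is Gamma(α + ΣXᵢ, β + n).
Sum of counts S = 10 over n = 7 minutes.
Posterior: Gamma(α+S, β+n) = Gamma(9.1+10, 1.6+7) = Gamma(19.1, 8.6).
Mode of Gamma(α,β) for α≥1 is (α−1)/β = 18.1/8.6 = 2.1047.

2.1047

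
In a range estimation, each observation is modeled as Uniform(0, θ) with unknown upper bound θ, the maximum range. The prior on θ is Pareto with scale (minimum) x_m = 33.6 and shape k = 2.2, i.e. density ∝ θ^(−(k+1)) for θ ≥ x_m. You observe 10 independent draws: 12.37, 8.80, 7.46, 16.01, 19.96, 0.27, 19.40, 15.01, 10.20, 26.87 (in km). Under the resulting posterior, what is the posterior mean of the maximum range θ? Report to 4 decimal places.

36.6000

A Pareto(scale x_m, shape k) prior on the upper bound θ of Uniform(0, θ) is conjugate: posterior is Pareto(max(x_m, max xᵢ), k + n).
Sample maximum = 26.87; prior scale x_m = 33.6 → posterior scale = max = 33.60.
Posterior shape = 2.2 + 10 = 12.2.
E[θ|data] = k·x_m/(k−1) = 12.2·33.60/11.2 = 36.6000.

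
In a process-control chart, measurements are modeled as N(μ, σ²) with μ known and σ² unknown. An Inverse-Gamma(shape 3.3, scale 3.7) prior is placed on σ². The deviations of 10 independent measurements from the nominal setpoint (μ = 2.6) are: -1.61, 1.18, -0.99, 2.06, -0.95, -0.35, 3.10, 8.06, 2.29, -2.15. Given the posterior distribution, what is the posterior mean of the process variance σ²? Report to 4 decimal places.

With known mean μ and an Inverse-Gamma(α, β) prior on σ², the Normal likelihood is conjugate: posterior is Inv-Gamma(α + n/2, β + Σ(xᵢ−μ)²/2).
Σ(xᵢ−μ)² = (-1.61)² + (1.18)² + (-0.99)² + (2.06)² + (-0.95)² + (-0.35)² + (3.10)² + (8.06)² + (2.29)² + (-2.15)² = 94.6734.
Posterior: Inv-Gamma(3.3 + 10/2, 3.7 + 94.6734/2) = Inv-Gamma(8.30, 51.03670).
E[σ²|data] = β/(α−1) = 51.03670/7.30 = 6.9913.

6.9913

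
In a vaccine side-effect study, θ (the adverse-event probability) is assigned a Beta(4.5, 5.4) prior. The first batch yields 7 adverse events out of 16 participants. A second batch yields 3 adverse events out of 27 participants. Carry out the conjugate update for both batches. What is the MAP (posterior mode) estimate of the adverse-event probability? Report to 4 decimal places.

0.2652

The Beta prior is conjugate to a Binomial/Bernoulli likelihood; the update adds successes to α and failures to β.
After batch 1: Beta(4.5+7, 5.4+9) = Beta(11.5, 14.4).
After batch 2: Beta(11.5+3, 14.4+24) = Beta(14.5, 38.4).
Mode of Beta(a,b) for a,b>1 is (a−1)/(a+b−2) = 13.5/50.9 = 0.2652.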